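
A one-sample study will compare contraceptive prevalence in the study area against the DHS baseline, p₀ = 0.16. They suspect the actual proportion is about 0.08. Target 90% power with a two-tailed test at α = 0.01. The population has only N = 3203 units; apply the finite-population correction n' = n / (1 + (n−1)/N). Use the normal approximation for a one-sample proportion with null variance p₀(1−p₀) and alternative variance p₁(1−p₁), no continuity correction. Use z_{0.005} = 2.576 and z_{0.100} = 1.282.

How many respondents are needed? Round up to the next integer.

n = 242

n = [z_{α/2}·√(p₀q₀) + z_β·√(p₁q₁)]² / (p₁ − p₀)²
  = [2.576·√(0.16·0.84) + 1.282·√(0.08·0.92)]² / (-0.08)²
  = [2.576·0.3666 + 1.282·0.2713]² / 0.0064
  = [1.2922]² / 0.0064
  = 260.89
Finite-population correction (N = 3203): 260.89 / (1 + (260.89 − 1)/3203) = 241.31.
Round up → n = 242.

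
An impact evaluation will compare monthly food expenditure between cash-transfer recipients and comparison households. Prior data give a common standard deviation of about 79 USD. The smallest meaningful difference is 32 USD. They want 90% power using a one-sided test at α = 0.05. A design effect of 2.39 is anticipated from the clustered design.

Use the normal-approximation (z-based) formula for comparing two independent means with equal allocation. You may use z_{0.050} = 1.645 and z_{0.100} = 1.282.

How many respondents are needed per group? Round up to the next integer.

n = (z_α + z_β)² · (σ₁² + σ₂²) / δ²
  = (1.645 + 1.282)² · (2·79² = 12482) / 32²
  = 8.5673 · 12482 / 1024
  = 104.43
Design effect: 2.39 × 104.43 = 249.59.
Round up → n = 250 per group.

n = 250 per group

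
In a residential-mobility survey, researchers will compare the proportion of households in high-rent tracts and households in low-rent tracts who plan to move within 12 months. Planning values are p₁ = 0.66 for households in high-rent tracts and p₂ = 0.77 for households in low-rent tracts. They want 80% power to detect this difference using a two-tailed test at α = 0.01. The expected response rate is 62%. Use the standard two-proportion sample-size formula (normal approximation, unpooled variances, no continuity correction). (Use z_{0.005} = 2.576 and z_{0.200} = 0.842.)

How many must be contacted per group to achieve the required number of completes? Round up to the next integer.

n = (z_{α/2} + z_β)² · [p₁(1−p₁) + p₂(1−p₂)] / (p₁ − p₂)²
  = (2.576 + 0.842)² · (0.66·0.34 + 0.77·0.23) / (-0.11)²
  = (3.418)² · (0.2244 + 0.1771) / 0.0121
  = 11.6827 · 0.4015 / 0.0121
  = 387.65
Adjust for 62% response: 387.65 / 0.62 = 625.25.
Round up → n = 626 per group.

n = 626 per group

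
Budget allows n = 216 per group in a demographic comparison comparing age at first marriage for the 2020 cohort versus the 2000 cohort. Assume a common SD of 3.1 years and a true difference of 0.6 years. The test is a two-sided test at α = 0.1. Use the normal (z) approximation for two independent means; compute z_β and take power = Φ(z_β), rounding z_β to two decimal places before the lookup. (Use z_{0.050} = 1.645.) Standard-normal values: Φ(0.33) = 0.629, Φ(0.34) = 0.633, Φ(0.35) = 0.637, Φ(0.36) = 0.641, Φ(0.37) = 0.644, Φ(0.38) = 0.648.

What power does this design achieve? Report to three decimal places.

z_β = δ·√(n/(σ₁²+σ₂²)) − z_{α/2}
    = 0.6 · √(216/19.22) − 1.645
    = 0.6 · 3.35236 − 1.645
    = 2.0114 − 1.645 = 0.3664 → 0.37
Power = Φ(0.37) = 0.644.

Power ≈ 0.644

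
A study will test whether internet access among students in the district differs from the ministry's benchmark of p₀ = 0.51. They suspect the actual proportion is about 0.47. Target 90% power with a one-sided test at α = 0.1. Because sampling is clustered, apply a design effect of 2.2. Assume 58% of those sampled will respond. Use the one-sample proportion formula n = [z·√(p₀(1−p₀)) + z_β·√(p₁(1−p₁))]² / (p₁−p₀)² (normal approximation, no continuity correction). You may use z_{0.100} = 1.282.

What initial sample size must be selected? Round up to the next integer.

n = 3889

n = [z_α·√(p₀q₀) + z_β·√(p₁q₁)]² / (p₁ − p₀)²
  = [1.282·√(0.51·0.49) + 1.282·√(0.47·0.53)]² / (-0.04)²
  = [1.282·0.4999 + 1.282·0.4991]² / 0.0016
  = [1.2807]² / 0.0016
  = 1025.15
Design effect: 2.2 × 1025.15 = 2255.32.
Adjust for 58% response: 2255.32 / 0.58 = 3888.49.
Round up → n = 3889.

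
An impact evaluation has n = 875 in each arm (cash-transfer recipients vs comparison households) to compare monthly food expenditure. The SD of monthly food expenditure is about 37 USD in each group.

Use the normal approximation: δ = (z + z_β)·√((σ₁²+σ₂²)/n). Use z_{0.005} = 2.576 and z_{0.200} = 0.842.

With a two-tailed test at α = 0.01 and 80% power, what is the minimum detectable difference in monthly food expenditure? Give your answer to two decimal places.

δ = (z_{α/2} + z_β) · √((σ₁²+σ₂²)/n)
  = (2.576 + 0.842) · √(2738/875)
  = 3.418 · √3.1291
  = 3.418 · 1.7689
  = 6.0462

Minimum detectable difference ≈ 6.05 USD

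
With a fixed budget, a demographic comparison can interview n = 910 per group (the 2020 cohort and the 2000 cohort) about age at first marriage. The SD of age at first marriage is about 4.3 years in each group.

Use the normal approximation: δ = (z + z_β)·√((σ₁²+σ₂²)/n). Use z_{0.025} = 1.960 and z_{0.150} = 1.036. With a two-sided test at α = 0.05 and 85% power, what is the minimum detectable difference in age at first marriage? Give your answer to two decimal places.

δ = (z_{α/2} + z_β) · √((σ₁²+σ₂²)/n)
  = (1.960 + 1.036) · √(36.98/910)
  = 2.996 · √0.04064
  = 2.996 · 0.2016
  = 0.6040

Minimum detectable difference ≈ 0.60 years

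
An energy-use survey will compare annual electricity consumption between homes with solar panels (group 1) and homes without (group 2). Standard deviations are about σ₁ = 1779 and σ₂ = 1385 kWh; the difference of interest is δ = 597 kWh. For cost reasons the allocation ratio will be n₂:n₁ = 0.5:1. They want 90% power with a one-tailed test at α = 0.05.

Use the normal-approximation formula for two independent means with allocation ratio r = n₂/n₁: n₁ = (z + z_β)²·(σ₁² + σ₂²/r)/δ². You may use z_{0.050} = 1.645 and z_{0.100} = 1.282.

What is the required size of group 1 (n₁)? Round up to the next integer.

n₁ = 169

n₁ = (z_α + z_β)² · (σ₁² + σ₂²/r) / δ²
   = (1.645 + 1.282)² · (1779² + 1385²/0.5) / 597²
   = 8.5673 · (3164841 + 3836450) / 356409
   = 8.5673 · 7001291 / 356409
   = 168.30
Round up → n₁ = 169; n₂ = r·n₁ = 0.5 × 169 = 85.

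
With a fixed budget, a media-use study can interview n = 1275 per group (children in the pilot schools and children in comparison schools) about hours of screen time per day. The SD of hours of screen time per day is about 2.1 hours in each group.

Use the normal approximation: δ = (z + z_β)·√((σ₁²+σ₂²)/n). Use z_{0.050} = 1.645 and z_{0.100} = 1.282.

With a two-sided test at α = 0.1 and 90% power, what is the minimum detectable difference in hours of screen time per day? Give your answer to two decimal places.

Minimum detectable difference ≈ 0.24 hours

δ = (z_{α/2} + z_β) · √((σ₁²+σ₂²)/n)
  = (1.645 + 1.282) · √(8.82/1275)
  = 2.927 · √0.00692
  = 2.927 · 0.0832
  = 0.2434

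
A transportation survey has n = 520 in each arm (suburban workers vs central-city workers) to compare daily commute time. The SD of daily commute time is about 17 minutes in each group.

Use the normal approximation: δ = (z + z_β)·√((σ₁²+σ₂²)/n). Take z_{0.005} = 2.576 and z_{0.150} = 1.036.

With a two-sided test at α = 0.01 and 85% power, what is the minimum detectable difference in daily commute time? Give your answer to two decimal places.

Minimum detectable difference ≈ 3.81 minutes

δ = (z_{α/2} + z_β) · √((σ₁²+σ₂²)/n)
  = (2.576 + 1.036) · √(578/520)
  = 3.612 · √1.1115
  = 3.612 · 1.0543
  = 3.8081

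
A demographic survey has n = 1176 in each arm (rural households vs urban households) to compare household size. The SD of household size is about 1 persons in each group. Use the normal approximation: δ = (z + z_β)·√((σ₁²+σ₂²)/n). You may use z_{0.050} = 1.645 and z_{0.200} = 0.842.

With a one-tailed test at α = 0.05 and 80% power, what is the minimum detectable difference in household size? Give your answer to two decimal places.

Minimum detectable difference ≈ 0.10 persons

δ = (z_α + z_β) · √((σ₁²+σ₂²)/n)
  = (1.645 + 0.842) · √(2/1176)
  = 2.487 · √0.0017
  = 2.487 · 0.0412
  = 0.1026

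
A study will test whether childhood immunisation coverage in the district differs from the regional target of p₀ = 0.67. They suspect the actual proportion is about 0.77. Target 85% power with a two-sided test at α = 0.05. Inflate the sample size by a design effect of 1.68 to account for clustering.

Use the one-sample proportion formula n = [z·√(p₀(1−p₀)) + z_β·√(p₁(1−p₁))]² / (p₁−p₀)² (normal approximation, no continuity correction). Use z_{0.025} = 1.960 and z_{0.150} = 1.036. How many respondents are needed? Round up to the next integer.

n = 310

n = [z_{α/2}·√(p₀q₀) + z_β·√(p₁q₁)]² / (p₁ − p₀)²
  = [1.960·√(0.67·0.33) + 1.036·√(0.77·0.23)]² / (0.10)²
  = [1.960·0.4702 + 1.036·0.4208]² / 0.0100
  = [1.3576]² / 0.0100
  = 184.31
Design effect: 1.68 × 184.31 = 309.64.
Round up → n = 310.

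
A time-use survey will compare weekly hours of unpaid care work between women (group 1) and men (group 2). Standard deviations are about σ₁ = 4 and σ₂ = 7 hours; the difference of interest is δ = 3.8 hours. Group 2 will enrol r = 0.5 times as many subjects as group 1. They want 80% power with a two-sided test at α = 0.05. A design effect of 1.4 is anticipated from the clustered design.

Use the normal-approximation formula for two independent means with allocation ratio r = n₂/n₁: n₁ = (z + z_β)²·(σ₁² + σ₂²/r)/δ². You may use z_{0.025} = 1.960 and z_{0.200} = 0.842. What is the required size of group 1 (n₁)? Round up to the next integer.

n₁ = 87

n₁ = (z_{α/2} + z_β)² · (σ₁² + σ₂²/r) / δ²
   = (1.960 + 0.842)² · (4² + 7²/0.5) / 3.8²
   = 7.8512 · (16 + 98) / 14.44
   = 7.8512 · 114 / 14.44
   = 61.98
Design effect: 1.4 × 61.98 = 86.78.
Round up → n₁ = 87; n₂ = r·n₁ = 0.5 × 87 = 44.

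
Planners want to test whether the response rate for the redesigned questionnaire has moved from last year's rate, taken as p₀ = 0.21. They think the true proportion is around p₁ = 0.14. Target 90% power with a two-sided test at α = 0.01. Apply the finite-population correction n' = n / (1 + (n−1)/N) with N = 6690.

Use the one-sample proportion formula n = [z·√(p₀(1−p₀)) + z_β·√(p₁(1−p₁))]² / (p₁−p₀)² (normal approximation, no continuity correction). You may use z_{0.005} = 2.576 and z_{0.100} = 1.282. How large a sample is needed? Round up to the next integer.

n = 427

n = [z_{α/2}·√(p₀q₀) + z_β·√(p₁q₁)]² / (p₁ − p₀)²
  = [2.576·√(0.21·0.79) + 1.282·√(0.14·0.86)]² / (-0.07)²
  = [2.576·0.4073 + 1.282·0.3470]² / 0.0049
  = [1.4941]² / 0.0049
  = 455.56
Finite-population correction (N = 6690): 455.56 / (1 + (455.56 − 1)/6690) = 426.57.
Round up → n = 427.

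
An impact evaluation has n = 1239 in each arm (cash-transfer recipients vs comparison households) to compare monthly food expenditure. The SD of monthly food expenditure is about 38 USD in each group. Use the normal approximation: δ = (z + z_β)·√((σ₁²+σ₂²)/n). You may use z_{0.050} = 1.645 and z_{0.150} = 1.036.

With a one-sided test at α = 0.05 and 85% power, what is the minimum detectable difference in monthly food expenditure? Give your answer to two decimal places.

Minimum detectable difference ≈ 4.09 USD

δ = (z_α + z_β) · √((σ₁²+σ₂²)/n)
  = (1.645 + 1.036) · √(2888/1239)
  = 2.681 · √2.3309
  = 2.681 · 1.5267
  = 4.0932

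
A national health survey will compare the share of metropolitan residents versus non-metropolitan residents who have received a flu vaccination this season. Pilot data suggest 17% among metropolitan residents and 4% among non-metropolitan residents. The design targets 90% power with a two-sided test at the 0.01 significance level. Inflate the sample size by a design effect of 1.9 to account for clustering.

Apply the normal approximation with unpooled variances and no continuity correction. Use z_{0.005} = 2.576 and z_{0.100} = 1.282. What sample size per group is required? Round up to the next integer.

n = (z_{α/2} + z_β)² · [p₁(1−p₁) + p₂(1−p₂)] / (p₁ − p₂)²
  = (2.576 + 1.282)² · (0.17·0.83 + 0.04·0.96) / (0.13)²
  = (3.858)² · (0.1411 + 0.0384) / 0.0169
  = 14.8842 · 0.1795 / 0.0169
  = 158.09
Design effect: 1.9 × 158.09 = 300.37.
Round up → n = 301 per group.

n = 301 per group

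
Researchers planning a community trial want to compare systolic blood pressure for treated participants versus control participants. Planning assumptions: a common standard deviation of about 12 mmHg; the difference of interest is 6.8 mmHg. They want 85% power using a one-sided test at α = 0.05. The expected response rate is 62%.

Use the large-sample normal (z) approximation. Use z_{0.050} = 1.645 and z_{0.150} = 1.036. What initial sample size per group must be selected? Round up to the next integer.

n = 73 per group

n = (z_α + z_β)² · (σ₁² + σ₂²) / δ²
  = (1.645 + 1.036)² · (2·12² = 288) / 6.8²
  = 7.1878 · 288 / 46.24
  = 44.77
Adjust for 62% response: 44.77 / 0.62 = 72.21.
Round up → n = 73 per group.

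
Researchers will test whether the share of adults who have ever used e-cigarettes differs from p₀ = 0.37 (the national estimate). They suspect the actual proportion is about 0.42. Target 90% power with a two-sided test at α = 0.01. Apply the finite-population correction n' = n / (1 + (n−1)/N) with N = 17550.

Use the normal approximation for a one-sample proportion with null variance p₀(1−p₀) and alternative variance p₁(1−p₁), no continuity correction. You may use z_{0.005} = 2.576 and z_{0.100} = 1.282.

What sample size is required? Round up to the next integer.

n = 1304

n = [z_{α/2}·√(p₀q₀) + z_β·√(p₁q₁)]² / (p₁ − p₀)²
  = [2.576·√(0.37·0.63) + 1.282·√(0.42·0.58)]² / (0.05)²
  = [2.576·0.4828 + 1.282·0.4936]² / 0.0025
  = [1.8764]² / 0.0025
  = 1408.42
Finite-population correction (N = 17550): 1408.42 / (1 + (1408.42 − 1)/17550) = 1303.86.
Round up → n = 1304.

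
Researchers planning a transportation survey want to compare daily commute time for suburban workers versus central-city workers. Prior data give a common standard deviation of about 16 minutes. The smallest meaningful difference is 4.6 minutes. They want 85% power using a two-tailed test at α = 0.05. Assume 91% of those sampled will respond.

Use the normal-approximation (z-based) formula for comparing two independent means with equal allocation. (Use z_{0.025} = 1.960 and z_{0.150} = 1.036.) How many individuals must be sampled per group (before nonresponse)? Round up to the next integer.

n = 239 per group

n = (z_{α/2} + z_β)² · (σ₁² + σ₂²) / δ²
  = (1.960 + 1.036)² · (2·16² = 512) / 4.6²
  = 8.9760 · 512 / 21.16
  = 217.19
Adjust for 91% response: 217.19 / 0.91 = 238.67.
Round up → n = 239 per group.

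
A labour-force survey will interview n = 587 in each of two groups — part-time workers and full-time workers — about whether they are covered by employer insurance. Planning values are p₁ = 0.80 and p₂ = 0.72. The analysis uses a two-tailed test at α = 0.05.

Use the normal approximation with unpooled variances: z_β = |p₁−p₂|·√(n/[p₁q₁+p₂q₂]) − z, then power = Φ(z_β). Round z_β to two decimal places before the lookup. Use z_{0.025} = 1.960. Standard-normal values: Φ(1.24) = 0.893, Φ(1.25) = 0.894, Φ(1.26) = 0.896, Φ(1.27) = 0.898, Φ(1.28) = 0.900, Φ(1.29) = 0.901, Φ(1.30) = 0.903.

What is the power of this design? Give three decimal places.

Power ≈ 0.896

z_β = |p₁−p₂|·√(n/[p₁q₁+p₂q₂]) − z_{α/2}
    = 0.08 · √(587/0.3616) − 1.960
    = 0.08 · 40.2907 − 1.960
    = 3.2233 − 1.960 = 1.2633 → 1.26
Power = Φ(1.26) = 0.896.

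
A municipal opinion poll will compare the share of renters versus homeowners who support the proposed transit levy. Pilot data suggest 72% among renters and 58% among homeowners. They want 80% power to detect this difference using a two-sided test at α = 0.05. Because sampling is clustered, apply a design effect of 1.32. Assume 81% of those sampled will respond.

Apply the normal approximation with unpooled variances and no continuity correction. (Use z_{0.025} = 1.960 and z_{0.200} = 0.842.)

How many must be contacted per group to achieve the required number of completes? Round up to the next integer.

n = (z_{α/2} + z_β)² · [p₁(1−p₁) + p₂(1−p₂)] / (p₁ − p₂)²
  = (1.960 + 0.842)² · (0.72·0.28 + 0.58·0.42) / (0.14)²
  = (2.802)² · (0.2016 + 0.2436) / 0.0196
  = 7.8512 · 0.4452 / 0.0196
  = 178.33
Design effect: 1.32 × 178.33 = 235.40.
Adjust for 81% response: 235.40 / 0.81 = 290.62.
Round up → n = 291 per group.

n = 291 per group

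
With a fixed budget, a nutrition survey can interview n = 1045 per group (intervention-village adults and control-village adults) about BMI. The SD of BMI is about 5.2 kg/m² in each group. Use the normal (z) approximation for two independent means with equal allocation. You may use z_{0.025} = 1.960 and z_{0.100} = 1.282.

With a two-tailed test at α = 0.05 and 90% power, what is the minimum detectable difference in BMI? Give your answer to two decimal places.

δ = (z_{α/2} + z_β) · √((σ₁²+σ₂²)/n)
  = (1.960 + 1.282) · √(54.08/1045)
  = 3.242 · √0.05175
  = 3.242 · 0.2275
  = 0.7375

Minimum detectable difference ≈ 0.74 kg/m²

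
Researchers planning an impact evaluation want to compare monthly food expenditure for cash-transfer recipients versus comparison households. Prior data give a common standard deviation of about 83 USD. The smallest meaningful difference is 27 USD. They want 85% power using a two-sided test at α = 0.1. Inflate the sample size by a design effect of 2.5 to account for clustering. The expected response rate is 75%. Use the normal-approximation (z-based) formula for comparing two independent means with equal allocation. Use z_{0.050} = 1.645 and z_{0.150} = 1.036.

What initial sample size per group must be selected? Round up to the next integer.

n = (z_{α/2} + z_β)² · (σ₁² + σ₂²) / δ²
  = (1.645 + 1.036)² · (2·83² = 13778) / 27²
  = 7.1878 · 13778 / 729
  = 135.85
Design effect: 2.5 × 135.85 = 339.62.
Adjust for 75% response: 339.62 / 0.75 = 452.83.
Round up → n = 453 per group.

n = 453 per group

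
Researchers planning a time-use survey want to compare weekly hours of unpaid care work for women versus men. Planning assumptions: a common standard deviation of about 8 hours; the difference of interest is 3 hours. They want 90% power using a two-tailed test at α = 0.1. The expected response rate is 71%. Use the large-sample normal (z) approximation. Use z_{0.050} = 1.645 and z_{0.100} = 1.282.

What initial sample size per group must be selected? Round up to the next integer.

n = 172 per group

n = (z_{α/2} + z_β)² · (σ₁² + σ₂²) / δ²
  = (1.645 + 1.282)² · (2·8² = 128) / 3²
  = 8.5673 · 128 / 9
  = 121.85
Adjust for 71% response: 121.85 / 0.71 = 171.61.
Round up → n = 172 per group.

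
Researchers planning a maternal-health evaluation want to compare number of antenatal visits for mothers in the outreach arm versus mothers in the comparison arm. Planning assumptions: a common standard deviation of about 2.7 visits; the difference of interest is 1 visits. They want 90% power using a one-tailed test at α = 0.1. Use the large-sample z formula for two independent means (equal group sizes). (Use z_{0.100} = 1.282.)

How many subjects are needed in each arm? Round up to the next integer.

n = 96 per group

n = (z_α + z_β)² · (σ₁² + σ₂²) / δ²
  = (1.282 + 1.282)² · (2·2.7² = 14.58) / 1²
  = 6.5741 · 14.58 / 1
  = 95.85
Round up → n = 96 per group.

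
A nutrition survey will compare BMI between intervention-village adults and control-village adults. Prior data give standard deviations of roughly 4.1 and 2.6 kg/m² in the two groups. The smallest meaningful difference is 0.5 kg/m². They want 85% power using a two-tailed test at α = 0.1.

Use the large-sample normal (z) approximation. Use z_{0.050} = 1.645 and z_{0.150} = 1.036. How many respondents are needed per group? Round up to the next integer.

n = (z_{α/2} + z_β)² · (σ₁² + σ₂²) / δ²
  = (1.645 + 1.036)² · (4.1² + 2.6² = 23.57) / 0.5²
  = 7.1878 · 23.57 / 0.25
  = 677.66
Round up → n = 678 per group.

n = 678 per group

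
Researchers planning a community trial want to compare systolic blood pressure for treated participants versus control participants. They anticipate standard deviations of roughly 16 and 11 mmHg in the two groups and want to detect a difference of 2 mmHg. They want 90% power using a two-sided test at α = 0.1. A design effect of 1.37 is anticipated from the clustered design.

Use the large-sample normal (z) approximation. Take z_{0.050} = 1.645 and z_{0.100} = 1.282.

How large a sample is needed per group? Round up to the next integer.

n = (z_{α/2} + z_β)² · (σ₁² + σ₂²) / δ²
  = (1.645 + 1.282)² · (16² + 11² = 377) / 2²
  = 8.5673 · 377 / 4
  = 807.47
Design effect: 1.37 × 807.47 = 1106.23.
Round up → n = 1107 per group.

n = 1107 per group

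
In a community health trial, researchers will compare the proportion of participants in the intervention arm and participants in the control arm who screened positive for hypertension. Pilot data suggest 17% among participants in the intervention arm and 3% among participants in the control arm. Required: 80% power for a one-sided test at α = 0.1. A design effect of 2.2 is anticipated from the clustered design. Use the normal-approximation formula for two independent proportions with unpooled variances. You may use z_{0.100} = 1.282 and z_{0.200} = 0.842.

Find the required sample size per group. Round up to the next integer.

n = 87 per group

n = (z_α + z_β)² · [p₁(1−p₁) + p₂(1−p₂)] / (p₁ − p₂)²
  = (1.282 + 0.842)² · (0.17·0.83 + 0.03·0.97) / (0.14)²
  = (2.124)² · (0.1411 + 0.0291) / 0.0196
  = 4.5114 · 0.1702 / 0.0196
  = 39.18
Design effect: 2.2 × 39.18 = 86.19.
Round up → n = 87 per group.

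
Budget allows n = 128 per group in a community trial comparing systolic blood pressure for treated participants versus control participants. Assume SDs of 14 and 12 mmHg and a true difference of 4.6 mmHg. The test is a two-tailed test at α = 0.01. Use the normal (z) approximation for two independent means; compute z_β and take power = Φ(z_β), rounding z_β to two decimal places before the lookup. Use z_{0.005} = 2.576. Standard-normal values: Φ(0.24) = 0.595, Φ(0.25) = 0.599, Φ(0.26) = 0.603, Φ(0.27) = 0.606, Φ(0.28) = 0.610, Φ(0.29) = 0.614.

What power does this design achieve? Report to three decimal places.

Power ≈ 0.599

z_β = δ·√(n/(σ₁²+σ₂²)) − z_{α/2}
    = 4.6 · √(128/340) − 2.576
    = 4.6 · 0.61357 − 2.576
    = 2.8224 − 2.576 = 0.2464 → 0.25
Power = Φ(0.25) = 0.599.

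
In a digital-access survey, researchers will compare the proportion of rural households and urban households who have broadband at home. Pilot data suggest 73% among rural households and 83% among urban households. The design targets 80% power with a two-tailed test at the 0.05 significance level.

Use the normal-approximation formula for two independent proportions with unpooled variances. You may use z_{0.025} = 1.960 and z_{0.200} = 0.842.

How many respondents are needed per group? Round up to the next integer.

n = (z_{α/2} + z_β)² · [p₁(1−p₁) + p₂(1−p₂)] / (p₁ − p₂)²
  = (1.960 + 0.842)² · (0.73·0.27 + 0.83·0.17) / (-0.10)²
  = (2.802)² · (0.1971 + 0.1411) / 0.0100
  = 7.8512 · 0.3382 / 0.0100
  = 265.53
Round up → n = 266 per group.

n = 266 per group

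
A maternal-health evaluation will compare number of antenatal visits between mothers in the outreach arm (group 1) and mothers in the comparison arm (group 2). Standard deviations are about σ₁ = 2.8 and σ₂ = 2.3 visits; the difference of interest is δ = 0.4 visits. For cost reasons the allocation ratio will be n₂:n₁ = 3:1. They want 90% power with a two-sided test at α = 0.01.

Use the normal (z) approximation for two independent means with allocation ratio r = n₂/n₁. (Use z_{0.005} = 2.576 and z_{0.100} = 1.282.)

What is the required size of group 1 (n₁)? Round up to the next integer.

n₁ = 894

n₁ = (z_{α/2} + z_β)² · (σ₁² + σ₂²/r) / δ²
   = (2.576 + 1.282)² · (2.8² + 2.3²/3) / 0.4²
   = 14.8842 · (7.84 + 1.7633) / 0.16
   = 14.8842 · 9.6033 / 0.16
   = 893.36
Round up → n₁ = 894; n₂ = r·n₁ = 3 × 894 = 2682.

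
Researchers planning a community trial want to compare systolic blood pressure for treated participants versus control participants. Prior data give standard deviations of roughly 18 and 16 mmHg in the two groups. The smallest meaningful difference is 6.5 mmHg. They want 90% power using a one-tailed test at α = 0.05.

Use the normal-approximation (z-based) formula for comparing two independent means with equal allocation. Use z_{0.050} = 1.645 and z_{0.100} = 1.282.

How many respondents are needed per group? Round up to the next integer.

n = 118 per group

n = (z_α + z_β)² · (σ₁² + σ₂²) / δ²
  = (1.645 + 1.282)² · (18² + 16² = 580) / 6.5²
  = 8.5673 · 580 / 42.25
  = 117.61
Round up → n = 118 per group.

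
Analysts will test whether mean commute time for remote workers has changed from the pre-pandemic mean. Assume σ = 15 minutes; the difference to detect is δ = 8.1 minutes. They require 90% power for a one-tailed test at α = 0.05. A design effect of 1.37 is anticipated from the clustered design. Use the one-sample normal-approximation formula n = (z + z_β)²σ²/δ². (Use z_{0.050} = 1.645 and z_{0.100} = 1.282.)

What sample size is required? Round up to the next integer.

n = (z_α + z_β)² · σ² / δ²
  = (1.645 + 1.282)² · 15² / 8.1²
  = 8.5673 · 225 / 65.61
  = 29.38
Design effect: 1.37 × 29.38 = 40.25.
Round up → n = 41.

n = 41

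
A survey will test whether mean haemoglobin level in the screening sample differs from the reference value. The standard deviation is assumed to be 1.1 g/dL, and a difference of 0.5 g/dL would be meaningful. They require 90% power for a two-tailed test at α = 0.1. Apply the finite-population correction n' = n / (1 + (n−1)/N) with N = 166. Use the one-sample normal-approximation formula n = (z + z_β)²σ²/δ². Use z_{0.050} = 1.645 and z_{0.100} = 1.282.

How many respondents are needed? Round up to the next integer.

n = 34

n = (z_{α/2} + z_β)² · σ² / δ²
  = (1.645 + 1.282)² · 1.1² / 0.5²
  = 8.5673 · 1.21 / 0.25
  = 41.47
Finite-population correction (N = 166): 41.47 / (1 + (41.47 − 1)/166) = 33.34.
Round up → n = 34.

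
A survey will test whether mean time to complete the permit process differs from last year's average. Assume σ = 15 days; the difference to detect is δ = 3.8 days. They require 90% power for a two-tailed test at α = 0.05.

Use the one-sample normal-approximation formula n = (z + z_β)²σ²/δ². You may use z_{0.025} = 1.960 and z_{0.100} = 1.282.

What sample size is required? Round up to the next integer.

n = (z_{α/2} + z_β)² · σ² / δ²
  = (1.960 + 1.282)² · 15² / 3.8²
  = 10.5106 · 225 / 14.44
  = 163.77
Round up → n = 164.

n = 164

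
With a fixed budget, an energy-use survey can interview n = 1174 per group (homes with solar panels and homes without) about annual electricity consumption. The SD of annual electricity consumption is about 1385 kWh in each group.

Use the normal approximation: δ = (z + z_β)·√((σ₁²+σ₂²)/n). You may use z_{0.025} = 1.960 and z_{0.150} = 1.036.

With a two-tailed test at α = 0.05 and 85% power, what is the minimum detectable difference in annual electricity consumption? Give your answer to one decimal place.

δ = (z_{α/2} + z_β) · √((σ₁²+σ₂²)/n)
  = (1.960 + 1.036) · √(3836450/1174)
  = 2.996 · √3267.8
  = 2.996 · 57.1651
  = 171.2665

Minimum detectable difference ≈ 171.3 kWh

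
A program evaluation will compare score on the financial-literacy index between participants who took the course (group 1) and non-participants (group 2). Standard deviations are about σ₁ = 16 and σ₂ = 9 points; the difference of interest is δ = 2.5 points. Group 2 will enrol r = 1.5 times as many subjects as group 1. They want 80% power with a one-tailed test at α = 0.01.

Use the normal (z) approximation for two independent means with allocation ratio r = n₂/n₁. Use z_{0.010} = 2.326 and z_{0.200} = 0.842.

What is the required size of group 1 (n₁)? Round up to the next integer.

n₁ = 498

n₁ = (z_α + z_β)² · (σ₁² + σ₂²/r) / δ²
   = (2.326 + 0.842)² · (16² + 9²/1.5) / 2.5²
   = 10.0362 · (256 + 54) / 6.25
   = 10.0362 · 310 / 6.25
   = 497.80
Round up → n₁ = 498; n₂ = r·n₁ = 1.5 × 498 = 747.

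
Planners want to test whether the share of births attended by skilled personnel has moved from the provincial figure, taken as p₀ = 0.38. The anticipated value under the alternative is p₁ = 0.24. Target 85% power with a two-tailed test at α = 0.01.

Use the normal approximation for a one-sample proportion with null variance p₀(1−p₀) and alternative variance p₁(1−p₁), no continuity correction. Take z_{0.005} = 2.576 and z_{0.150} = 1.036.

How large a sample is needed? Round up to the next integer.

n = 147

n = [z_{α/2}·√(p₀q₀) + z_β·√(p₁q₁)]² / (p₁ − p₀)²
  = [2.576·√(0.38·0.62) + 1.036·√(0.24·0.76)]² / (-0.14)²
  = [2.576·0.4854 + 1.036·0.4271]² / 0.0196
  = [1.6928]² / 0.0196
  = 146.20
Round up → n = 147.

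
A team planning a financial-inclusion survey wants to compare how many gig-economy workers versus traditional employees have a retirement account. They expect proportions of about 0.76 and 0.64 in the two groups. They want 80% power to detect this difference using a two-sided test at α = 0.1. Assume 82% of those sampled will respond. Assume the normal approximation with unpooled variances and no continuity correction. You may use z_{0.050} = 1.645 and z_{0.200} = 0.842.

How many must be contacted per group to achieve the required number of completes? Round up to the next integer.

n = 217 per group

n = (z_{α/2} + z_β)² · [p₁(1−p₁) + p₂(1−p₂)] / (p₁ − p₂)²
  = (1.645 + 0.842)² · (0.76·0.24 + 0.64·0.36) / (0.12)²
  = (2.487)² · (0.1824 + 0.2304) / 0.0144
  = 6.1852 · 0.4128 / 0.0144
  = 177.31
Adjust for 82% response: 177.31 / 0.82 = 216.23.
Round up → n = 217 per group.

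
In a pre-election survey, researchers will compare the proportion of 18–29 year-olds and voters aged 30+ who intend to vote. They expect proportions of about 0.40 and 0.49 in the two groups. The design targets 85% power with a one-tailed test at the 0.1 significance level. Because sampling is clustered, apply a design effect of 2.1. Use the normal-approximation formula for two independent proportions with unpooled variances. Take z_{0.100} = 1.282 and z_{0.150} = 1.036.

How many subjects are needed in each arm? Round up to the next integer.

n = (z_α + z_β)² · [p₁(1−p₁) + p₂(1−p₂)] / (p₁ − p₂)²
  = (1.282 + 1.036)² · (0.40·0.60 + 0.49·0.51) / (-0.09)²
  = (2.318)² · (0.2400 + 0.2499) / 0.0081
  = 5.3731 · 0.4899 / 0.0081
  = 324.97
Design effect: 2.1 × 324.97 = 682.45.
Round up → n = 683 per group.

n = 683 per group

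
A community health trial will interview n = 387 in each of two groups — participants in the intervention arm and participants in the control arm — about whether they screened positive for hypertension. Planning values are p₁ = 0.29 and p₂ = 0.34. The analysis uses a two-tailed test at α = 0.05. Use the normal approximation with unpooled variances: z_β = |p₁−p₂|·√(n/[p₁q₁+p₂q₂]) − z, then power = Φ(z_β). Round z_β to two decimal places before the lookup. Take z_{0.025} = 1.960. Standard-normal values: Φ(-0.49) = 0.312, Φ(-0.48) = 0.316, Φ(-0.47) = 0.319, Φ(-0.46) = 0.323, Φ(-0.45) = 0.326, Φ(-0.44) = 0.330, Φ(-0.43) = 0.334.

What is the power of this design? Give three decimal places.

z_β = |p₁−p₂|·√(n/[p₁q₁+p₂q₂]) − z_{α/2}
    = 0.05 · √(387/0.4303) − 1.960
    = 0.05 · 29.9895 − 1.960
    = 1.4995 − 1.960 = -0.4605 → -0.46
Power = Φ(-0.46) = 0.323.

Power ≈ 0.323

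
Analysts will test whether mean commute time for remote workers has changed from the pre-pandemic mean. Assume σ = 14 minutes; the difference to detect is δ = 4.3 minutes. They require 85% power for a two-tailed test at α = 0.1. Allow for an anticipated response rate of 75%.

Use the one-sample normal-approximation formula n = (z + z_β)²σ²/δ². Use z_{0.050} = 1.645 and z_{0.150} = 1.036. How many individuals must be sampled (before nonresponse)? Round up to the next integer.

n = 102

n = (z_{α/2} + z_β)² · σ² / δ²
  = (1.645 + 1.036)² · 14² / 4.3²
  = 7.1878 · 196 / 18.49
  = 76.19
Adjust for 75% response: 76.19 / 0.75 = 101.59.
Round up → n = 102.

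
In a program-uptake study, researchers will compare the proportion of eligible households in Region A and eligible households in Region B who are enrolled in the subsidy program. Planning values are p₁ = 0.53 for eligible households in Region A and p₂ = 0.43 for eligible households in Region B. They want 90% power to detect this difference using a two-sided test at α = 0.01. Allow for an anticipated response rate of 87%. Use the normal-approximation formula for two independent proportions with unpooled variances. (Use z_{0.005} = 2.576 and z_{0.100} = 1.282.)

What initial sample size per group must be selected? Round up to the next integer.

n = (z_{α/2} + z_β)² · [p₁(1−p₁) + p₂(1−p₂)] / (p₁ − p₂)²
  = (2.576 + 1.282)² · (0.53·0.47 + 0.43·0.57) / (0.10)²
  = (3.858)² · (0.2491 + 0.2451) / 0.0100
  = 14.8842 · 0.4942 / 0.0100
  = 735.58
Adjust for 87% response: 735.58 / 0.87 = 845.49.
Round up → n = 846 per group.

n = 846 per group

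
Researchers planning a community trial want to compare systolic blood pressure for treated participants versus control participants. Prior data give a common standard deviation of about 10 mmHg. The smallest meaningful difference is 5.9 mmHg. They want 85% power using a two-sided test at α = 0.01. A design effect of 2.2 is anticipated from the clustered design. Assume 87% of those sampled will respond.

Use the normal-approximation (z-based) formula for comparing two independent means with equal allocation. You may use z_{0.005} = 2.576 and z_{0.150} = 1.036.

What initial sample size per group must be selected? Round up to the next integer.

n = 190 per group

n = (z_{α/2} + z_β)² · (σ₁² + σ₂²) / δ²
  = (2.576 + 1.036)² · (2·10² = 200) / 5.9²
  = 13.0465 · 200 / 34.81
  = 74.96
Design effect: 2.2 × 74.96 = 164.91.
Adjust for 87% response: 164.91 / 0.87 = 189.55.
Round up → n = 190 per group.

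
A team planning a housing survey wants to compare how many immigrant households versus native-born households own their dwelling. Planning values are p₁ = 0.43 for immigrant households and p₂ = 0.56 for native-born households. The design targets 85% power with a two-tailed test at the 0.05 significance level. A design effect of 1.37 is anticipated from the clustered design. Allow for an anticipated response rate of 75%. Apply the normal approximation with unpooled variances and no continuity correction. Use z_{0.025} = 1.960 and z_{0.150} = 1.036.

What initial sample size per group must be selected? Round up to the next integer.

n = 477 per group

n = (z_{α/2} + z_β)² · [p₁(1−p₁) + p₂(1−p₂)] / (p₁ − p₂)²
  = (1.960 + 1.036)² · (0.43·0.57 + 0.56·0.44) / (-0.13)²
  = (2.996)² · (0.2451 + 0.2464) / 0.0169
  = 8.9760 · 0.4915 / 0.0169
  = 261.05
Design effect: 1.37 × 261.05 = 357.64.
Adjust for 75% response: 357.64 / 0.75 = 476.85.
Round up → n = 477 per group.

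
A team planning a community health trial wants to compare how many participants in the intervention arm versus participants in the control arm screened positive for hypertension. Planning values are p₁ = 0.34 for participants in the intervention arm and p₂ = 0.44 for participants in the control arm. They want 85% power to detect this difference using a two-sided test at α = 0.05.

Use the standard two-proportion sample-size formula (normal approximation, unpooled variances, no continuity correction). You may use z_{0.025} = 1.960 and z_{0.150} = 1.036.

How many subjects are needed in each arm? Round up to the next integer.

n = 423 per group

n = (z_{α/2} + z_β)² · [p₁(1−p₁) + p₂(1−p₂)] / (p₁ − p₂)²
  = (1.960 + 1.036)² · (0.34·0.66 + 0.44·0.56) / (-0.10)²
  = (2.996)² · (0.2244 + 0.2464) / 0.0100
  = 8.9760 · 0.4708 / 0.0100
  = 422.59
Round up → n = 423 per group.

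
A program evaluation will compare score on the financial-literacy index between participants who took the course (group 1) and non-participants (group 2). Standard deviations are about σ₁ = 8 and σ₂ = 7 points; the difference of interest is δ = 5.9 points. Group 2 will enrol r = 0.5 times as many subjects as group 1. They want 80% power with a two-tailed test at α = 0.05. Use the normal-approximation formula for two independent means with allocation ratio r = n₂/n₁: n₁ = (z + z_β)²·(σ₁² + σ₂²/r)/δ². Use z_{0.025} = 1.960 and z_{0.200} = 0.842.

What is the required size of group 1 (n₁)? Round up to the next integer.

n₁ = (z_{α/2} + z_β)² · (σ₁² + σ₂²/r) / δ²
   = (1.960 + 0.842)² · (8² + 7²/0.5) / 5.9²
   = 7.8512 · (64 + 98) / 34.81
   = 7.8512 · 162 / 34.81
   = 36.54
Round up → n₁ = 37; n₂ = r·n₁ = 0.5 × 37 = 19.

n₁ = 37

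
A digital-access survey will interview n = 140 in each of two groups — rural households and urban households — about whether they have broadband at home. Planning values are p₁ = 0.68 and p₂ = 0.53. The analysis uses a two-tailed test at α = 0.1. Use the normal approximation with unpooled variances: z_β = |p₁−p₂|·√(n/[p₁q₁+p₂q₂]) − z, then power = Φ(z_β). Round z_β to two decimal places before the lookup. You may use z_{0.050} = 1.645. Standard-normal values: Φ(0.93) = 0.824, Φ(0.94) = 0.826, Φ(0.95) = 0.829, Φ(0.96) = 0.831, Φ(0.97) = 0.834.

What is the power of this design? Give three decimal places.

Power ≈ 0.829

z_β = |p₁−p₂|·√(n/[p₁q₁+p₂q₂]) − z_{α/2}
    = 0.15 · √(140/0.4667) − 1.645
    = 0.15 · 17.3199 − 1.645
    = 2.5980 − 1.645 = 0.9530 → 0.95
Power = Φ(0.95) = 0.829.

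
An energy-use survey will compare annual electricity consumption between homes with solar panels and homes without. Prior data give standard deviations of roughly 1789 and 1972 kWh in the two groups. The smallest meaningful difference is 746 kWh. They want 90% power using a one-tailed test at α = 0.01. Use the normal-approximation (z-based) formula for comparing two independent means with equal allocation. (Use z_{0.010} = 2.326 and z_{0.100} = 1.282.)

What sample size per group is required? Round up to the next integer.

n = 166 per group

n = (z_α + z_β)² · (σ₁² + σ₂²) / δ²
  = (2.326 + 1.282)² · (1789² + 1972² = 7089305) / 746²
  = 13.0177 · 7089305 / 556516
  = 165.83
Round up → n = 166 per group.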